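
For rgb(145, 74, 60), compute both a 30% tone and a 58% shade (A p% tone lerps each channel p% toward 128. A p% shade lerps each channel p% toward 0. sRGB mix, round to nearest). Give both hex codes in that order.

30% tone:
  R: 145 − 5.1 = 139.9 → 140
  G: 74 + 0.3×(128−74) = 74 + 16.2 = 90.2 → 90
  B: 60 + 20.4 = 80.4 → 80
  → #8c5a50
58% shade:
  R: 145 − 84.1 = 60.9 → 61
  G: 74 + 0.58×(0−74) = 74 − 42.92 = 31.08 → 31
  B: 60 + 0.58×(0−60) = 60 − 34.8 = 25.2 → 25
  → #3d1f19

#8c5a50, #3d1f19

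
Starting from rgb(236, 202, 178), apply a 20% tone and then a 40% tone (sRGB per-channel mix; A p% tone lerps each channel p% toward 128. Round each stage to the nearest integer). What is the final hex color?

Lerp each channel 20% toward 128:
  R: 236 + 0.2×(128−236) = 236 − 21.6 = 214.4 → 214
  G: 202 + 0.2×(128−202) = 202 − 14.8 = 187.2 → 187
  B: 178 + 0.2×(128−178) = 178 − 10 = 168 → 168
After the tone: rgb(214, 187, 168) = #d6bba8.
Per channel, c → c + 0.4(128 − c):
  R: 214 + 0.4×(128−214) = 214 − 34.4 = 179.6 → 180
  G: 187 + 0.4×(128−187) = 187 − 23.6 = 163.4 → 163
  B: 168 − 16 = 152 → 152
rgb(180, 163, 152) = #b4a398.

#b4a398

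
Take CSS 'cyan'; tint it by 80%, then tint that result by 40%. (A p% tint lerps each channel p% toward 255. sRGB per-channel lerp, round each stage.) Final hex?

CSS cyan is rgb(0, 255, 255).
Per channel, c → c + 0.8(255 − c):
  R: 0 + 0.8×(255−0) = 0 + 204 = 204 → 204
  G: 255 + 0 = 255 → 255
  B: 255 + 0.8×(255−255) = 255 + 0 = 255 → 255
After the tint: rgb(204, 255, 255) = #ccffff.
A 40% tint moves each channel 40% toward 255:
  R: 204 + 0.4×(255−204) = 204 + 20.4 = 224.4 → 224
  G: 255 + 0.4×(255−255) = 255 + 0 = 255 → 255
  B: 255 + 0.4×(255−255) = 255 + 0 = 255 → 255
rgb(224, 255, 255) = #e0ffff.

#e0ffff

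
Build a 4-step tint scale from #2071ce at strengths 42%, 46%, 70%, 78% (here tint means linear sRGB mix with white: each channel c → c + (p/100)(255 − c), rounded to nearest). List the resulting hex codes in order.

#2071ce is rgb(32, 113, 206).
42%: (32 + 93.66 = 125.66→126, 113 + 59.64 = 172.64→173, 206 + 20.58 = 226.58→227) → #7eade3
46%: (32 + 102.58 = 134.58→135, 113 + 65.32 = 178.32→178, 206 + 22.54 = 228.54→229) → #87b2e5
70%: (32 + 156.1 = 188.1→188, 113 + 99.4 = 212.4→212, 206 + 34.3 = 240.3→240) → #bcd4f0
78%: (32 + 173.94 = 205.94→206, 113 + 110.76 = 223.76→224, 206 + 38.22 = 244.22→244) → #cee0f4

#7eade3, #87b2e5, #bcd4f0, #cee0f4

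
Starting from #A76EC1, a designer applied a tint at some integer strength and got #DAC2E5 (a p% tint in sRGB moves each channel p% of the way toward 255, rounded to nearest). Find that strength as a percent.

#A76EC1 is rgb(167, 110, 193); #DAC2E5 is rgb(218, 194, 229).
On the G channel (widest range): 194 ≈ 110 + (p/100)(255 − 110), so p ≈ 100×(194 − 110)/(255 − 110) = 8400/145 = 57.93.
p = 58 reproduces all three channels after rounding.

58%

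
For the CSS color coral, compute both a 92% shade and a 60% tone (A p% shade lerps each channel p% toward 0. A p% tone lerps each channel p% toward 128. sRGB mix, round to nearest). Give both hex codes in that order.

CSS coral is rgb(255, 127, 80).
92% shade:
  R: 255 + 0.92×(0−255) = 255 − 234.6 = 20.4 → 20
  G: 127 − 116.84 = 10.16 → 10
  B: 80 − 73.6 = 6.4 → 6
  → #140A06
60% tone:
  R: 255 − 76.2 = 178.8 → 179
  G: 127 + 0.6×(128−127) = 127 + 0.6 = 127.6 → 128
  B: 80 + 0.6×(128−80) = 80 + 28.8 = 108.8 → 109
  → #B3806D

#140A06, #B3806D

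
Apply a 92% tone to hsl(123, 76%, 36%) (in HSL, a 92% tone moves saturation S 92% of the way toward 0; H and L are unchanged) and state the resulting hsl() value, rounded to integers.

hsl(123, 6%, 36%)

S moves 92% from 76 toward 0: 76 − 69.92 = 6.08 → 6.
H and L are unchanged.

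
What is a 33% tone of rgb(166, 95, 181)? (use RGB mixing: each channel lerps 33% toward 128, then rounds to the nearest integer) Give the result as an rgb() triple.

Lerp each channel 33% toward 128:
  R: 166 + 0.33×(128−166) = 166 − 12.54 = 153.46 → 153
  G: 95 + 0.33×(128−95) = 95 + 10.89 = 105.89 → 106
  B: 181 − 17.49 = 163.51 → 164

rgb(153, 106, 164)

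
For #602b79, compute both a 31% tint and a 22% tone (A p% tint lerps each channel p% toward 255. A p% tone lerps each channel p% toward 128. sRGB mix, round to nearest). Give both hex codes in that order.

#916da3, #673e7b

#602b79 is rgb(96, 43, 121).
31% tint:
  R: 96 + 0.31×(255−96) = 96 + 49.29 = 145.29 → 145
  G: 43 + 65.72 = 108.72 → 109
  B: 121 + 41.54 = 162.54 → 163
  → #916da3
22% tone:
  R: 96 + 0.22×(128−96) = 96 + 7.04 = 103.04 → 103
  G: 43 + 0.22×(128−43) = 43 + 18.7 = 61.7 → 62
  B: 121 + 0.22×(128−121) = 121 + 1.54 = 122.54 → 123
  → #673e7b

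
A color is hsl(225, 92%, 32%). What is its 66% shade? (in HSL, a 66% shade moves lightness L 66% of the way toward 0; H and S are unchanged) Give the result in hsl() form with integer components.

hsl(225, 92%, 11%)

L moves 66% from 32 toward 0: 32 − 21.12 = 10.88 → 11.
H and S are unchanged.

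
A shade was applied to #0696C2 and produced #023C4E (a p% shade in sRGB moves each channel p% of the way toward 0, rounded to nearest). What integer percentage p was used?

#0696C2 is rgb(6, 150, 194); #023C4E is rgb(2, 60, 78).
On the B channel (widest range): 78 ≈ 194 + (p/100)(0 − 194), so p ≈ 100×(78 − 194)/(0 − 194) = -11600/-194 = 59.79.
p = 60 reproduces all three channels after rounding.

60%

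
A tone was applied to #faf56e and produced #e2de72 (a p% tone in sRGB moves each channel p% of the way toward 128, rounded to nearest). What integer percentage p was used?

20%

#faf56e is rgb(250, 245, 110); #e2de72 is rgb(226, 222, 114).
On the R channel (widest range): 226 ≈ 250 + (p/100)(128 − 250), so p ≈ 100×(226 − 250)/(128 − 250) = -2400/-122 = 19.67.
p = 20 reproduces all three channels after rounding.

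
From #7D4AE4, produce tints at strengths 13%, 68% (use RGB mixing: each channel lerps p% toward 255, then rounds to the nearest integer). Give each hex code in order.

#7D4AE4 is rgb(125, 74, 228).
13%: (125 + 16.9 = 141.9→142, 74 + 23.53 = 97.53→98, 228 + 3.51 = 231.51→232) → #8E62E8
68%: (125 + 88.4 = 213.4→213, 74 + 123.08 = 197.08→197, 228 + 18.36 = 246.36→246) → #D5C5F6

#8E62E8, #D5C5F6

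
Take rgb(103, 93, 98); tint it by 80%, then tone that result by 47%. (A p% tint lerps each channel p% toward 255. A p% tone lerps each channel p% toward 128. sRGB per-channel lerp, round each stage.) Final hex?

#b3b2b3

An 80% tint moves each channel 80% toward 255:
  R: 103 + 121.6 = 224.6 → 225
  G: 93 + 0.8×(255−93) = 93 + 129.6 = 222.6 → 223
  B: 98 + 0.8×(255−98) = 98 + 125.6 = 223.6 → 224
After the tint: rgb(225, 223, 224) = #e1dfe0.
Per channel, c → c + 0.47(128 − c):
  R: 225 + 0.47×(128−225) = 225 − 45.59 = 179.41 → 179
  G: 223 + 0.47×(128−223) = 223 − 44.65 = 178.35 → 178
  B: 224 + 0.47×(128−224) = 224 − 45.12 = 178.88 → 179
rgb(179, 178, 179) = #b3b2b3.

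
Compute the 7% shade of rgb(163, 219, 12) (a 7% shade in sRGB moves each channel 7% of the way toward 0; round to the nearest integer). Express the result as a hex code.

#98CC0B

Lerp each channel 7% toward 0:
  R: 163 + 0.07×(0−163) = 163 − 11.41 = 151.59 → 152
  G: 219 − 15.33 = 203.67 → 204
  B: 12 − 0.84 = 11.16 → 11
rgb(152, 204, 11) = #98CC0B.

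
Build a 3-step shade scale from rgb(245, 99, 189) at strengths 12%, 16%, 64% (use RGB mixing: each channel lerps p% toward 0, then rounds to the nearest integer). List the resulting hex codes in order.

#D857A6, #CE539F, #582444

12%: (245 − 29.4 = 215.6→216, 99 − 11.88 = 87.12→87, 189 − 22.68 = 166.32→166) → #D857A6
16%: (245 − 39.2 = 205.8→206, 99 − 15.84 = 83.16→83, 189 − 30.24 = 158.76→159) → #CE539F
64%: (245 − 156.8 = 88.2→88, 99 − 63.36 = 35.64→36, 189 − 120.96 = 68.04→68) → #582444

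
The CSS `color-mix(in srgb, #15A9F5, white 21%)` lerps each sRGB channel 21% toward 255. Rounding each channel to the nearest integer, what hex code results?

#46BBF7

#15A9F5 is rgb(21, 169, 245).
A 21% tint moves each channel 21% toward 255:
  R: 21 + 0.21×(255−21) = 21 + 49.14 = 70.14 → 70
  G: 169 + 18.06 = 187.06 → 187
  B: 245 + 0.21×(255−245) = 245 + 2.1 = 247.1 → 247
rgb(70, 187, 247) = #46BBF7.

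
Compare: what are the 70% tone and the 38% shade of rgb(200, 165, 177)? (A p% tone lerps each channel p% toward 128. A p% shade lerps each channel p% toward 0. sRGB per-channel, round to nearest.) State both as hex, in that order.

70% tone:
  R: 200 + 0.7×(128−200) = 200 − 50.4 = 149.6 → 150
  G: 165 − 25.9 = 139.1 → 139
  B: 177 + 0.7×(128−177) = 177 − 34.3 = 142.7 → 143
  → #968B8F
38% shade:
  R: 200 − 76 = 124 → 124
  G: 165 − 62.7 = 102.3 → 102
  B: 177 + 0.38×(0−177) = 177 − 67.26 = 109.74 → 110
  → #7C666E

#968B8F, #7C666E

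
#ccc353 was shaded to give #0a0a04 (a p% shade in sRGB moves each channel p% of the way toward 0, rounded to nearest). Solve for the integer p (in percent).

#ccc353 is rgb(204, 195, 83); #0a0a04 is rgb(10, 10, 4).
On the R channel (widest range): 10 ≈ 204 + (p/100)(0 − 204), so p ≈ 100×(10 − 204)/(0 − 204) = -19400/-204 = 95.10.
p = 95 reproduces all three channels after rounding.

95%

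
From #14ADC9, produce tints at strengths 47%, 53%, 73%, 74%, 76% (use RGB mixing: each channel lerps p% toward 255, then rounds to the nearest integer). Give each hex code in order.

#14ADC9 is rgb(20, 173, 201).
47%: (20 + 110.45 = 130.45→130, 173 + 38.54 = 211.54→212, 201 + 25.38 = 226.38→226) → #82D4E2
53%: (20 + 124.55 = 144.55→145, 173 + 43.46 = 216.46→216, 201 + 28.62 = 229.62→230) → #91D8E6
73%: (20 + 171.55 = 191.55→192, 173 + 59.86 = 232.86→233, 201 + 39.42 = 240.42→240) → #C0E9F0
74%: (20 + 173.9 = 193.9→194, 173 + 60.68 = 233.68→234, 201 + 39.96 = 240.96→241) → #C2EAF1
76%: (20 + 178.6 = 198.6→199, 173 + 62.32 = 235.32→235, 201 + 41.04 = 242.04→242) → #C7EBF2

#82D4E2, #91D8E6, #C0E9F0, #C2EAF1, #C7EBF2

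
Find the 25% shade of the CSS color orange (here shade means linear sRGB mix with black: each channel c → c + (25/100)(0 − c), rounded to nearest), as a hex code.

CSS orange is rgb(255, 165, 0).
Lerp each channel 25% toward 0:
  R: 255 − 63.75 = 191.25 → 191
  G: 165 + 0.25×(0−165) = 165 − 41.25 = 123.75 → 124
  B: 0 + 0.25×(0−0) = 0 + 0 = 0 → 0
rgb(191, 124, 0) = #bf7c00.

#bf7c00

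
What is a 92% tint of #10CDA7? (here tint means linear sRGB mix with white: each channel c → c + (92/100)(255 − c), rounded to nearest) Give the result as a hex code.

#ECFBF8

#10CDA7 is rgb(16, 205, 167).
Per channel, c → c + 0.92(255 − c):
  R: 16 + 0.92×(255−16) = 16 + 219.88 = 235.88 → 236
  G: 205 + 46 = 251 → 251
  B: 167 + 0.92×(255−167) = 167 + 80.96 = 247.96 → 248
rgb(236, 251, 248) = #ECFBF8.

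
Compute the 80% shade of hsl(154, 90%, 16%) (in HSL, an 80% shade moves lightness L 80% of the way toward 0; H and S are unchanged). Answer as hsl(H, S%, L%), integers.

hsl(154, 90%, 3%)

L moves 80% from 16 toward 0: 16 − 12.8 = 3.2 → 3.
H and S are unchanged.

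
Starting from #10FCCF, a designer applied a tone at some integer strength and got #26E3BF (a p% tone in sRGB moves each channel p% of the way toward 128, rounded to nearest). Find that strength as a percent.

#10FCCF is rgb(16, 252, 207); #26E3BF is rgb(38, 227, 191).
On the G channel (widest range): 227 ≈ 252 + (p/100)(128 − 252), so p ≈ 100×(227 − 252)/(128 − 252) = -2500/-124 = 20.16.
p = 20 reproduces all three channels after rounding.

20%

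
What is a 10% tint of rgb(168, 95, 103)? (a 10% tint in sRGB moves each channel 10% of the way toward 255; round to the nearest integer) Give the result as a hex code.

#b16f76

Per channel, c → c + 0.1(255 − c):
  R: 168 + 8.7 = 176.7 → 177
  G: 95 + 16 = 111 → 111
  B: 103 + 15.2 = 118.2 → 118
rgb(177, 111, 118) = #b16f76.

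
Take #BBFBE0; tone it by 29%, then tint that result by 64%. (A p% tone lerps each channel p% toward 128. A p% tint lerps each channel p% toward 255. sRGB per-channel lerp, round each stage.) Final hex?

#E0F1EA

#BBFBE0 is rgb(187, 251, 224).
Per channel, c → c + 0.29(128 − c):
  R: 187 + 0.29×(128−187) = 187 − 17.11 = 169.89 → 170
  G: 251 + 0.29×(128−251) = 251 − 35.67 = 215.33 → 215
  B: 224 − 27.84 = 196.16 → 196
After the tone: rgb(170, 215, 196) = #AAD7C4.
A 64% tint moves each channel 64% toward 255:
  R: 170 + 0.64×(255−170) = 170 + 54.4 = 224.4 → 224
  G: 215 + 25.6 = 240.6 → 241
  B: 196 + 0.64×(255−196) = 196 + 37.76 = 233.76 → 234
rgb(224, 241, 234) = #E0F1EA.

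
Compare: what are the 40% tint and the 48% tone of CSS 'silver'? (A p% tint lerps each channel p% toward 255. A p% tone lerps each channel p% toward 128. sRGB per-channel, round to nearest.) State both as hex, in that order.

#D9D9D9, #A1A1A1

CSS silver is rgb(192, 192, 192).
40% tint:
  R: 192 + 0.4×(255−192) = 192 + 25.2 = 217.2 → 217
  G: 192 + 0.4×(255−192) = 192 + 25.2 = 217.2 → 217
  B: 192 + 25.2 = 217.2 → 217
  → #D9D9D9
48% tone:
  R: 192 + 0.48×(128−192) = 192 − 30.72 = 161.28 → 161
  G: 192 + 0.48×(128−192) = 192 − 30.72 = 161.28 → 161
  B: 192 + 0.48×(128−192) = 192 − 30.72 = 161.28 → 161
  → #A1A1A1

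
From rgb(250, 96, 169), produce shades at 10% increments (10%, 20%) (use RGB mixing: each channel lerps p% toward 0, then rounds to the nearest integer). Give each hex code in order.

10%: (250 − 25 = 225→225, 96 − 9.6 = 86.4→86, 169 − 16.9 = 152.1→152) → #E15698
20%: (250 − 50 = 200→200, 96 − 19.2 = 76.8→77, 169 − 33.8 = 135.2→135) → #C84D87

#E15698, #C84D87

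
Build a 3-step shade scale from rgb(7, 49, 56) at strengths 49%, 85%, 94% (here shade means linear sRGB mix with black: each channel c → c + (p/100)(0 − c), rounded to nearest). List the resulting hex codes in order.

#04191d, #010708, #000303

49%: (7 − 3.43 = 3.57→4, 49 − 24.01 = 24.99→25, 56 − 27.44 = 28.56→29) → #04191d
85%: (7 − 5.95 = 1.05→1, 49 − 41.65 = 7.35→7, 56 − 47.6 = 8.4→8) → #010708
94%: (7 − 6.58 = 0.42→0, 49 − 46.06 = 2.94→3, 56 − 52.64 = 3.36→3) → #000303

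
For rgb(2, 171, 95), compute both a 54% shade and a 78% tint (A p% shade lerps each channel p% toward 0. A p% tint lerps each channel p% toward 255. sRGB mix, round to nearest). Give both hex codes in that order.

54% shade:
  R: 2 + 0.54×(0−2) = 2 − 1.08 = 0.92 → 1
  G: 171 + 0.54×(0−171) = 171 − 92.34 = 78.66 → 79
  B: 95 + 0.54×(0−95) = 95 − 51.3 = 43.7 → 44
  → #014F2C
78% tint:
  R: 2 + 197.34 = 199.34 → 199
  G: 171 + 0.78×(255−171) = 171 + 65.52 = 236.52 → 237
  B: 95 + 0.78×(255−95) = 95 + 124.8 = 219.8 → 220
  → #C7EDDC

#014F2C, #C7EDDC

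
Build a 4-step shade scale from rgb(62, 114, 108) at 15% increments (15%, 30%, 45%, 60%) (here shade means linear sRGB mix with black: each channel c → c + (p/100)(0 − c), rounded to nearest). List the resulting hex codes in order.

15%: (62 − 9.3 = 52.7→53, 114 − 17.1 = 96.9→97, 108 − 16.2 = 91.8→92) → #35615C
30%: (62 − 18.6 = 43.4→43, 114 − 34.2 = 79.8→80, 108 − 32.4 = 75.6→76) → #2B504C
45%: (62 − 27.9 = 34.1→34, 114 − 51.3 = 62.7→63, 108 − 48.6 = 59.4→59) → #223F3B
60%: (62 − 37.2 = 24.8→25, 114 − 68.4 = 45.6→46, 108 − 64.8 = 43.2→43) → #192E2B

#35615C, #2B504C, #223F3B, #192E2B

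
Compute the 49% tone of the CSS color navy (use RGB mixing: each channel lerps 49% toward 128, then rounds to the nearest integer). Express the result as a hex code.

CSS navy is rgb(0, 0, 128).
A 49% tone moves each channel 49% toward 128:
  R: 0 + 62.72 = 62.72 → 63
  G: 0 + 62.72 = 62.72 → 63
  B: 128 + 0.49×(128−128) = 128 + 0 = 128 → 128
rgb(63, 63, 128) = #3f3f80.

#3f3f80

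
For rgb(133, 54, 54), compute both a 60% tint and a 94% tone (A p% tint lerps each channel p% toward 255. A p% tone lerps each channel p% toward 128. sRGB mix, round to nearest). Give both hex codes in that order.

#CEAFAF, #807C7C

60% tint:
  R: 133 + 73.2 = 206.2 → 206
  G: 54 + 0.6×(255−54) = 54 + 120.6 = 174.6 → 175
  B: 54 + 120.6 = 174.6 → 175
  → #CEAFAF
94% tone:
  R: 133 − 4.7 = 128.3 → 128
  G: 54 + 69.56 = 123.56 → 124
  B: 54 + 0.94×(128−54) = 54 + 69.56 = 123.56 → 124
  → #807C7C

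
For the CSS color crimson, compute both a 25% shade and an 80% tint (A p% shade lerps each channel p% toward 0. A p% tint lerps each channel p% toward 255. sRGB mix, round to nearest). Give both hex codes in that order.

CSS crimson is rgb(220, 20, 60).
25% shade:
  R: 220 + 0.25×(0−220) = 220 − 55 = 165 → 165
  G: 20 + 0.25×(0−20) = 20 − 5 = 15 → 15
  B: 60 − 15 = 45 → 45
  → #a50f2d
80% tint:
  R: 220 + 28 = 248 → 248
  G: 20 + 188 = 208 → 208
  B: 60 + 156 = 216 → 216
  → #f8d0d8

#a50f2d, #f8d0d8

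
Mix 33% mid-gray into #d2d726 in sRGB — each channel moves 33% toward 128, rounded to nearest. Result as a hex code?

#b7ba44

#d2d726 is rgb(210, 215, 38).
A 33% tone moves each channel 33% toward 128:
  R: 210 + 0.33×(128−210) = 210 − 27.06 = 182.94 → 183
  G: 215 + 0.33×(128−215) = 215 − 28.71 = 186.29 → 186
  B: 38 + 29.7 = 67.7 → 68
rgb(183, 186, 68) = #b7ba44.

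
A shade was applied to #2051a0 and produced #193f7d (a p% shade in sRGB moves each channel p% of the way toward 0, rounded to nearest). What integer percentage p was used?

22%

#2051a0 is rgb(32, 81, 160); #193f7d is rgb(25, 63, 125).
On the B channel (widest range): 125 ≈ 160 + (p/100)(0 − 160), so p ≈ 100×(125 − 160)/(0 − 160) = -3500/-160 = 21.88.
p = 22 reproduces all three channels after rounding.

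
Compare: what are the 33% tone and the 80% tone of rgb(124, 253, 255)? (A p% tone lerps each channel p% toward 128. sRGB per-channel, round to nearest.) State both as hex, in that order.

#7DD4D5, #7F9999

33% tone:
  R: 124 + 0.33×(128−124) = 124 + 1.32 = 125.32 → 125
  G: 253 + 0.33×(128−253) = 253 − 41.25 = 211.75 → 212
  B: 255 + 0.33×(128−255) = 255 − 41.91 = 213.09 → 213
  → #7DD4D5
80% tone:
  R: 124 + 3.2 = 127.2 → 127
  G: 253 + 0.8×(128−253) = 253 − 100 = 153 → 153
  B: 255 + 0.8×(128−255) = 255 − 101.6 = 153.4 → 153
  → #7F9999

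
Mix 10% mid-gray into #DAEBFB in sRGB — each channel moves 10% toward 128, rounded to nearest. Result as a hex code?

#D1E0EF

#DAEBFB is rgb(218, 235, 251).
A 10% tone moves each channel 10% toward 128:
  R: 218 + 0.1×(128−218) = 218 − 9 = 209 → 209
  G: 235 − 10.7 = 224.3 → 224
  B: 251 + 0.1×(128−251) = 251 − 12.3 = 238.7 → 239
rgb(209, 224, 239) = #D1E0EF.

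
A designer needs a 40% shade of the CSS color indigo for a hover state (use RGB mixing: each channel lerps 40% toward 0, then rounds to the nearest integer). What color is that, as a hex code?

#2D004E

CSS indigo is rgb(75, 0, 130).
Lerp each channel 40% toward 0:
  R: 75 + 0.4×(0−75) = 75 − 30 = 45 → 45
  G: 0 + 0 = 0 → 0
  B: 130 + 0.4×(0−130) = 130 − 52 = 78 → 78
rgb(45, 0, 78) = #2D004E.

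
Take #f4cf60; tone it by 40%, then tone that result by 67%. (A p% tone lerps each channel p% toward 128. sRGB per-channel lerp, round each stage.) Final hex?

#f4cf60 is rgb(244, 207, 96).
Per channel, c → c + 0.4(128 − c):
  R: 244 − 46.4 = 197.6 → 198
  G: 207 − 31.6 = 175.4 → 175
  B: 96 + 0.4×(128−96) = 96 + 12.8 = 108.8 → 109
After the tone: rgb(198, 175, 109) = #c6af6d.
Per channel, c → c + 0.67(128 − c):
  R: 198 + 0.67×(128−198) = 198 − 46.9 = 151.1 → 151
  G: 175 − 31.49 = 143.51 → 144
  B: 109 + 0.67×(128−109) = 109 + 12.73 = 121.73 → 122
rgb(151, 144, 122) = #97907a.

#97907a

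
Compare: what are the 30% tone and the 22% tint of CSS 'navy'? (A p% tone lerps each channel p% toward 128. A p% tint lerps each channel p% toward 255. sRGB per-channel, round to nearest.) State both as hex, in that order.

#262680, #38389C

CSS navy is rgb(0, 0, 128).
30% tone:
  R: 0 + 0.3×(128−0) = 0 + 38.4 = 38.4 → 38
  G: 0 + 0.3×(128−0) = 0 + 38.4 = 38.4 → 38
  B: 128 + 0 = 128 → 128
  → #262680
22% tint:
  R: 0 + 0.22×(255−0) = 0 + 56.1 = 56.1 → 56
  G: 0 + 0.22×(255−0) = 0 + 56.1 = 56.1 → 56
  B: 128 + 27.94 = 155.94 → 156
  → #38389C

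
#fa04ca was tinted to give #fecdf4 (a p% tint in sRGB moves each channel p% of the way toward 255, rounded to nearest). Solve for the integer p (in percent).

80%

#fa04ca is rgb(250, 4, 202); #fecdf4 is rgb(254, 205, 244).
On the G channel (widest range): 205 ≈ 4 + (p/100)(255 − 4), so p ≈ 100×(205 − 4)/(255 − 4) = 20100/251 = 80.08.
p = 80 reproduces all three channels after rounding.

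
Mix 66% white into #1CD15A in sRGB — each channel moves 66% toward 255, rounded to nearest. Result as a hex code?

#1CD15A is rgb(28, 209, 90).
Per channel, c → c + 0.66(255 − c):
  R: 28 + 0.66×(255−28) = 28 + 149.82 = 177.82 → 178
  G: 209 + 30.36 = 239.36 → 239
  B: 90 + 0.66×(255−90) = 90 + 108.9 = 198.9 → 199
rgb(178, 239, 199) = #B2EFC7.

#B2EFC7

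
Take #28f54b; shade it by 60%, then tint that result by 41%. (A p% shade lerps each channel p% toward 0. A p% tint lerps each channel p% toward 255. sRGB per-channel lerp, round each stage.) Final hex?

#72a27a

#28f54b is rgb(40, 245, 75).
Lerp each channel 60% toward 0:
  R: 40 − 24 = 16 → 16
  G: 245 + 0.6×(0−245) = 245 − 147 = 98 → 98
  B: 75 + 0.6×(0−75) = 75 − 45 = 30 → 30
After the shade: rgb(16, 98, 30) = #10621e.
Per channel, c → c + 0.41(255 − c):
  R: 16 + 97.99 = 113.99 → 114
  G: 98 + 64.37 = 162.37 → 162
  B: 30 + 0.41×(255−30) = 30 + 92.25 = 122.25 → 122
rgb(114, 162, 122) = #72a27a.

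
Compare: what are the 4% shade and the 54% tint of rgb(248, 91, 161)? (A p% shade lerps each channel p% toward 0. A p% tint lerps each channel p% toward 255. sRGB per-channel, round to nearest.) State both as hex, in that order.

#EE579B, #FCB4D4

4% shade:
  R: 248 + 0.04×(0−248) = 248 − 9.92 = 238.08 → 238
  G: 91 − 3.64 = 87.36 → 87
  B: 161 + 0.04×(0−161) = 161 − 6.44 = 154.56 → 155
  → #EE579B
54% tint:
  R: 248 + 3.78 = 251.78 → 252
  G: 91 + 0.54×(255−91) = 91 + 88.56 = 179.56 → 180
  B: 161 + 0.54×(255−161) = 161 + 50.76 = 211.76 → 212
  → #FCB4D4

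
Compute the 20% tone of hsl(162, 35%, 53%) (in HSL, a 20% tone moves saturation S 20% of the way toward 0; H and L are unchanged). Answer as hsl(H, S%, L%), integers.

S moves 20% from 35 toward 0: 35 − 7 = 28 → 28.
H and L are unchanged.

hsl(162, 28%, 53%)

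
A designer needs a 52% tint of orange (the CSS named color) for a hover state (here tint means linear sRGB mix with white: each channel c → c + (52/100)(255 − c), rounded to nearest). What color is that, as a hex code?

CSS orange is rgb(255, 165, 0).
Per channel, c → c + 0.52(255 − c):
  R: 255 + 0 = 255 → 255
  G: 165 + 0.52×(255−165) = 165 + 46.8 = 211.8 → 212
  B: 0 + 0.52×(255−0) = 0 + 132.6 = 132.6 → 133
rgb(255, 212, 133) = #FFD485.

#FFD485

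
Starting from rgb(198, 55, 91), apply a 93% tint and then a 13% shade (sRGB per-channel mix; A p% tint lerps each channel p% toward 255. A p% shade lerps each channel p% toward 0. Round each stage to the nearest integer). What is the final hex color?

Per channel, c → c + 0.93(255 − c):
  R: 198 + 53.01 = 251.01 → 251
  G: 55 + 186 = 241 → 241
  B: 91 + 0.93×(255−91) = 91 + 152.52 = 243.52 → 244
After the tint: rgb(251, 241, 244) = #FBF1F4.
Per channel, c → c + 0.13(0 − c):
  R: 251 − 32.63 = 218.37 → 218
  G: 241 − 31.33 = 209.67 → 210
  B: 244 + 0.13×(0−244) = 244 − 31.72 = 212.28 → 212
rgb(218, 210, 212) = #DAD2D4.

#DAD2D4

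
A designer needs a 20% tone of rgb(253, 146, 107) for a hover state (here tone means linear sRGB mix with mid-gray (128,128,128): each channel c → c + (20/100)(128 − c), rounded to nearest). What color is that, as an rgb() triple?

rgb(228, 142, 111)

A 20% tone moves each channel 20% toward 128:
  R: 253 + 0.2×(128−253) = 253 − 25 = 228 → 228
  G: 146 − 3.6 = 142.4 → 142
  B: 107 + 0.2×(128−107) = 107 + 4.2 = 111.2 → 111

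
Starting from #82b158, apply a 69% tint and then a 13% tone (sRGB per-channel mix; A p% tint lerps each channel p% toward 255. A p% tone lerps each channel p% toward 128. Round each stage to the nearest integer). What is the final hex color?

#cddac1

#82b158 is rgb(130, 177, 88).
A 69% tint moves each channel 69% toward 255:
  R: 130 + 86.25 = 216.25 → 216
  G: 177 + 0.69×(255−177) = 177 + 53.82 = 230.82 → 231
  B: 88 + 0.69×(255−88) = 88 + 115.23 = 203.23 → 203
After the tint: rgb(216, 231, 203) = #d8e7cb.
A 13% tone moves each channel 13% toward 128:
  R: 216 + 0.13×(128−216) = 216 − 11.44 = 204.56 → 205
  G: 231 + 0.13×(128−231) = 231 − 13.39 = 217.61 → 218
  B: 203 − 9.75 = 193.25 → 193
rgb(205, 218, 193) = #cddac1.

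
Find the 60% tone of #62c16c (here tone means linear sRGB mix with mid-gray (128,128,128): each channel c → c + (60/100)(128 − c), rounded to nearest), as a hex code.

#62c16c is rgb(98, 193, 108).
Per channel, c → c + 0.6(128 − c):
  R: 98 + 0.6×(128−98) = 98 + 18 = 116 → 116
  G: 193 + 0.6×(128−193) = 193 − 39 = 154 → 154
  B: 108 + 0.6×(128−108) = 108 + 12 = 120 → 120
rgb(116, 154, 120) = #749a78.

#749a78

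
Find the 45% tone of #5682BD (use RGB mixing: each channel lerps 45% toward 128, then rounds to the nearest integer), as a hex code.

#5682BD is rgb(86, 130, 189).
A 45% tone moves each channel 45% toward 128:
  R: 86 + 18.9 = 104.9 → 105
  G: 130 − 0.9 = 129.1 → 129
  B: 189 + 0.45×(128−189) = 189 − 27.45 = 161.55 → 162
rgb(105, 129, 162) = #6981A2.

#6981A2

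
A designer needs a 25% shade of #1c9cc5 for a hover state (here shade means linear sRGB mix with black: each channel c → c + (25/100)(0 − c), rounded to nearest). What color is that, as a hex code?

#157594

#1c9cc5 is rgb(28, 156, 197).
Per channel, c → c + 0.25(0 − c):
  R: 28 + 0.25×(0−28) = 28 − 7 = 21 → 21
  G: 156 − 39 = 117 → 117
  B: 197 + 0.25×(0−197) = 197 − 49.25 = 147.75 → 148
rgb(21, 117, 148) = #157594.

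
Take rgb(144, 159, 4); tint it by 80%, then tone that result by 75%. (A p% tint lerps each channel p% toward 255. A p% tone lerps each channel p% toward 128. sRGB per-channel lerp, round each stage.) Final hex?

#9a9b93

An 80% tint moves each channel 80% toward 255:
  R: 144 + 0.8×(255−144) = 144 + 88.8 = 232.8 → 233
  G: 159 + 76.8 = 235.8 → 236
  B: 4 + 0.8×(255−4) = 4 + 200.8 = 204.8 → 205
After the tint: rgb(233, 236, 205) = #e9eccd.
Per channel, c → c + 0.75(128 − c):
  R: 233 − 78.75 = 154.25 → 154
  G: 236 + 0.75×(128−236) = 236 − 81 = 155 → 155
  B: 205 − 57.75 = 147.25 → 147
rgb(154, 155, 147) = #9a9b93.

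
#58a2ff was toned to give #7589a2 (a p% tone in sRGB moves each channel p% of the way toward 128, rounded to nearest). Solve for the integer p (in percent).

73%

#58a2ff is rgb(88, 162, 255); #7589a2 is rgb(117, 137, 162).
On the B channel (widest range): 162 ≈ 255 + (p/100)(128 − 255), so p ≈ 100×(162 − 255)/(128 − 255) = -9300/-127 = 73.23.
p = 73 reproduces all three channels after rounding.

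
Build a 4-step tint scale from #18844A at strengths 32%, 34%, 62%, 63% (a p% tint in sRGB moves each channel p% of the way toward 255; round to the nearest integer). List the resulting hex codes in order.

#62AB84, #67AE88, #A7D0BA, #AAD1BC

#18844A is rgb(24, 132, 74).
32%: (24 + 73.92 = 97.92→98, 132 + 39.36 = 171.36→171, 74 + 57.92 = 131.92→132) → #62AB84
34%: (24 + 78.54 = 102.54→103, 132 + 41.82 = 173.82→174, 74 + 61.54 = 135.54→136) → #67AE88
62%: (24 + 143.22 = 167.22→167, 132 + 76.26 = 208.26→208, 74 + 112.22 = 186.22→186) → #A7D0BA
63%: (24 + 145.53 = 169.53→170, 132 + 77.49 = 209.49→209, 74 + 114.03 = 188.03→188) → #AAD1BC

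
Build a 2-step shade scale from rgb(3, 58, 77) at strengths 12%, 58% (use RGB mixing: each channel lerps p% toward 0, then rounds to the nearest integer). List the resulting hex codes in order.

12%: (3→3, 58 − 6.96 = 51.04→51, 77 − 9.24 = 67.76→68) → #033344
58%: (3 − 1.74 = 1.26→1, 58 − 33.64 = 24.36→24, 77 − 44.66 = 32.34→32) → #011820

#033344, #011820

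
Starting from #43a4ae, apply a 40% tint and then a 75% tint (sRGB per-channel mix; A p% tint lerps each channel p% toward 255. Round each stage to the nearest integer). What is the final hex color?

#e3f1f3

#43a4ae is rgb(67, 164, 174).
Lerp each channel 40% toward 255:
  R: 67 + 75.2 = 142.2 → 142
  G: 164 + 36.4 = 200.4 → 200
  B: 174 + 0.4×(255−174) = 174 + 32.4 = 206.4 → 206
After the tint: rgb(142, 200, 206) = #8ec8ce.
Lerp each channel 75% toward 255:
  R: 142 + 0.75×(255−142) = 142 + 84.75 = 226.75 → 227
  G: 200 + 0.75×(255−200) = 200 + 41.25 = 241.25 → 241
  B: 206 + 0.75×(255−206) = 206 + 36.75 = 242.75 → 243
rgb(227, 241, 243) = #e3f1f3.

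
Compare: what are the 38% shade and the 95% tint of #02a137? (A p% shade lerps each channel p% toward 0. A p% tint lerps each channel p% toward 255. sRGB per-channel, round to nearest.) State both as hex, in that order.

#02a137 is rgb(2, 161, 55).
38% shade:
  R: 2 + 0.38×(0−2) = 2 − 0.76 = 1.24 → 1
  G: 161 + 0.38×(0−161) = 161 − 61.18 = 99.82 → 100
  B: 55 + 0.38×(0−55) = 55 − 20.9 = 34.1 → 34
  → #016422
95% tint:
  R: 2 + 240.35 = 242.35 → 242
  G: 161 + 0.95×(255−161) = 161 + 89.3 = 250.3 → 250
  B: 55 + 0.95×(255−55) = 55 + 190 = 245 → 245
  → #f2faf5

#016422, #f2faf5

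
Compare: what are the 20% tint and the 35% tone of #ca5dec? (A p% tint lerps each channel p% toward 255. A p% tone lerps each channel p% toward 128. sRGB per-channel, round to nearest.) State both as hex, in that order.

#ca5dec is rgb(202, 93, 236).
20% tint:
  R: 202 + 10.6 = 212.6 → 213
  G: 93 + 0.2×(255−93) = 93 + 32.4 = 125.4 → 125
  B: 236 + 0.2×(255−236) = 236 + 3.8 = 239.8 → 240
  → #d57df0
35% tone:
  R: 202 − 25.9 = 176.1 → 176
  G: 93 + 0.35×(128−93) = 93 + 12.25 = 105.25 → 105
  B: 236 − 37.8 = 198.2 → 198
  → #b069c6

#d57df0, #b069c6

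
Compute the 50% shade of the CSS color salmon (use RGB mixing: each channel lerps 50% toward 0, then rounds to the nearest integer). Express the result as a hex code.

#7d4039

CSS salmon is rgb(250, 128, 114).
Lerp each channel 50% toward 0:
  R: 250 − 125 = 125 → 125
  G: 128 − 64 = 64 → 64
  B: 114 + 0.5×(0−114) = 114 − 57 = 57 → 57
rgb(125, 64, 57) = #7d4039.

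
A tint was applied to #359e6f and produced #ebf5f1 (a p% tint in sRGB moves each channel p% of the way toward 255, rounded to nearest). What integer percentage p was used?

#359e6f is rgb(53, 158, 111); #ebf5f1 is rgb(235, 245, 241).
On the R channel (widest range): 235 ≈ 53 + (p/100)(255 − 53), so p ≈ 100×(235 − 53)/(255 − 53) = 18200/202 = 90.10.
p = 90 reproduces all three channels after rounding.

90%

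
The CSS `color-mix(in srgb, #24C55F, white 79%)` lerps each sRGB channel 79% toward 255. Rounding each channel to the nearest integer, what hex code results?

#24C55F is rgb(36, 197, 95).
Per channel, c → c + 0.79(255 − c):
  R: 36 + 0.79×(255−36) = 36 + 173.01 = 209.01 → 209
  G: 197 + 0.79×(255−197) = 197 + 45.82 = 242.82 → 243
  B: 95 + 126.4 = 221.4 → 221
rgb(209, 243, 221) = #D1F3DD.

#D1F3DD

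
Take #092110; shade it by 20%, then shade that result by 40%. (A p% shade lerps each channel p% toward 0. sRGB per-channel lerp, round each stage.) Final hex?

#092110 is rgb(9, 33, 16).
Per channel, c → c + 0.2(0 − c):
  R: 9 + 0.2×(0−9) = 9 − 1.8 = 7.2 → 7
  G: 33 − 6.6 = 26.4 → 26
  B: 16 + 0.2×(0−16) = 16 − 3.2 = 12.8 → 13
After the shade: rgb(7, 26, 13) = #071a0d.
A 40% shade moves each channel 40% toward 0:
  R: 7 − 2.8 = 4.2 → 4
  G: 26 − 10.4 = 15.6 → 16
  B: 13 + 0.4×(0−13) = 13 − 5.2 = 7.8 → 8
rgb(4, 16, 8) = #041008.

#041008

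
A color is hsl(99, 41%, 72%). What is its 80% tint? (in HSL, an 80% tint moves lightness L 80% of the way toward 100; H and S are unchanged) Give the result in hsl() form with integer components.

hsl(99, 41%, 94%)

L moves 80% from 72 toward 100: 72 + 22.4 = 94.4 → 94.
H and S are unchanged.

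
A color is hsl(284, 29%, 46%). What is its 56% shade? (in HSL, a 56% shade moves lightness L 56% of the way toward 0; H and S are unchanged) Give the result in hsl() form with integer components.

hsl(284, 29%, 20%)

L moves 56% from 46 toward 0: 46 − 25.76 = 20.24 → 20.
H and S are unchanged.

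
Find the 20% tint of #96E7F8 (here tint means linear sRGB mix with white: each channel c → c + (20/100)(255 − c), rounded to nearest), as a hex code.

#ABECF9

#96E7F8 is rgb(150, 231, 248).
Lerp each channel 20% toward 255:
  R: 150 + 21 = 171 → 171
  G: 231 + 0.2×(255−231) = 231 + 4.8 = 235.8 → 236
  B: 248 + 0.2×(255−248) = 248 + 1.4 = 249.4 → 249
rgb(171, 236, 249) = #ABECF9.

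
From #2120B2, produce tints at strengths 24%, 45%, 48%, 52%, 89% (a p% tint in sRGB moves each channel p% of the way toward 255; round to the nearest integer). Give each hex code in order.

#5656C4, #8584D5, #8C8BD7, #9494DA, #E7E6F7

#2120B2 is rgb(33, 32, 178).
24%: (33 + 53.28 = 86.28→86, 32 + 53.52 = 85.52→86, 178 + 18.48 = 196.48→196) → #5656C4
45%: (33 + 99.9 = 132.9→133, 32 + 100.35 = 132.35→132, 178 + 34.65 = 212.65→213) → #8584D5
48%: (33 + 106.56 = 139.56→140, 32 + 107.04 = 139.04→139, 178 + 36.96 = 214.96→215) → #8C8BD7
52%: (33 + 115.44 = 148.44→148, 32 + 115.96 = 147.96→148, 178 + 40.04 = 218.04→218) → #9494DA
89%: (33 + 197.58 = 230.58→231, 32 + 198.47 = 230.47→230, 178 + 68.53 = 246.53→247) → #E7E6F7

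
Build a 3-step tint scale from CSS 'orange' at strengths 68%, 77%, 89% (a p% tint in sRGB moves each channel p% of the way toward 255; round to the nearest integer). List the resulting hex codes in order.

CSS orange is rgb(255, 165, 0).
68%: (255→255, 165 + 61.2 = 226.2→226, 0 + 173.4 = 173.4→173) → #FFE2AD
77%: (255→255, 165 + 69.3 = 234.3→234, 0 + 196.35 = 196.35→196) → #FFEAC4
89%: (255→255, 165 + 80.1 = 245.1→245, 0 + 226.95 = 226.95→227) → #FFF5E3

#FFE2AD, #FFEAC4, #FFF5E3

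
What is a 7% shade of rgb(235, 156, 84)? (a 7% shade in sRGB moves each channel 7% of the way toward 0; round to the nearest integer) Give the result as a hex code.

Per channel, c → c + 0.07(0 − c):
  R: 235 + 0.07×(0−235) = 235 − 16.45 = 218.55 → 219
  G: 156 − 10.92 = 145.08 → 145
  B: 84 − 5.88 = 78.12 → 78
rgb(219, 145, 78) = #db914e.

#db914e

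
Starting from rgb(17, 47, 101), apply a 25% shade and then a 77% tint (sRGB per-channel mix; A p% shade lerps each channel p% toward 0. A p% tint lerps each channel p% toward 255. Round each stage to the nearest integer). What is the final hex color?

Per channel, c → c + 0.25(0 − c):
  R: 17 + 0.25×(0−17) = 17 − 4.25 = 12.75 → 13
  G: 47 + 0.25×(0−47) = 47 − 11.75 = 35.25 → 35
  B: 101 + 0.25×(0−101) = 101 − 25.25 = 75.75 → 76
After the shade: rgb(13, 35, 76) = #0d234c.
A 77% tint moves each channel 77% toward 255:
  R: 13 + 186.34 = 199.34 → 199
  G: 35 + 0.77×(255−35) = 35 + 169.4 = 204.4 → 204
  B: 76 + 137.83 = 213.83 → 214
rgb(199, 204, 214) = #c7ccd6.

#c7ccd6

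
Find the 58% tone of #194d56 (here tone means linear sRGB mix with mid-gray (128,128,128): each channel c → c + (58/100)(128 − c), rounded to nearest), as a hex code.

#194d56 is rgb(25, 77, 86).
A 58% tone moves each channel 58% toward 128:
  R: 25 + 0.58×(128−25) = 25 + 59.74 = 84.74 → 85
  G: 77 + 29.58 = 106.58 → 107
  B: 86 + 0.58×(128−86) = 86 + 24.36 = 110.36 → 110
rgb(85, 107, 110) = #556b6e.

#556b6e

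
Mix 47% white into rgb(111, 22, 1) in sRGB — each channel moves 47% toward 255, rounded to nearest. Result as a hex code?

Lerp each channel 47% toward 255:
  R: 111 + 0.47×(255−111) = 111 + 67.68 = 178.68 → 179
  G: 22 + 0.47×(255−22) = 22 + 109.51 = 131.51 → 132
  B: 1 + 119.38 = 120.38 → 120
rgb(179, 132, 120) = #B38478.

#B38478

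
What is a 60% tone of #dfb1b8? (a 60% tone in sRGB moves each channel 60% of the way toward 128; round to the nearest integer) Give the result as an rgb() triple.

rgb(166, 148, 150)

#dfb1b8 is rgb(223, 177, 184).
A 60% tone moves each channel 60% toward 128:
  R: 223 + 0.6×(128−223) = 223 − 57 = 166 → 166
  G: 177 + 0.6×(128−177) = 177 − 29.4 = 147.6 → 148
  B: 184 + 0.6×(128−184) = 184 − 33.6 = 150.4 → 150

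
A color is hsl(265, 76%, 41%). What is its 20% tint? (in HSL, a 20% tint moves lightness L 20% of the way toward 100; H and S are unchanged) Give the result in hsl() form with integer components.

hsl(265, 76%, 53%)

L moves 20% from 41 toward 100: 41 + 11.8 = 52.8 → 53.
H and S are unchanged.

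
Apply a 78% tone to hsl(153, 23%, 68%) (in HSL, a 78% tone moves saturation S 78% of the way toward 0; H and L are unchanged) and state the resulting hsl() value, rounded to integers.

hsl(153, 5%, 68%)

S moves 78% from 23 toward 0: 23 − 17.94 = 5.06 → 5.
H and L are unchanged.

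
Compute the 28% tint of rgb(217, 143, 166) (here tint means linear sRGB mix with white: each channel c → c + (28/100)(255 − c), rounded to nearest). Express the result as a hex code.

#e4aebf

Lerp each channel 28% toward 255:
  R: 217 + 0.28×(255−217) = 217 + 10.64 = 227.64 → 228
  G: 143 + 0.28×(255−143) = 143 + 31.36 = 174.36 → 174
  B: 166 + 0.28×(255−166) = 166 + 24.92 = 190.92 → 191
rgb(228, 174, 191) = #e4aebf.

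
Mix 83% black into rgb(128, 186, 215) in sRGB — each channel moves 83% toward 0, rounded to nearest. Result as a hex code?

#162025

Lerp each channel 83% toward 0:
  R: 128 + 0.83×(0−128) = 128 − 106.24 = 21.76 → 22
  G: 186 − 154.38 = 31.62 → 32
  B: 215 + 0.83×(0−215) = 215 − 178.45 = 36.55 → 37
rgb(22, 32, 37) = #162025.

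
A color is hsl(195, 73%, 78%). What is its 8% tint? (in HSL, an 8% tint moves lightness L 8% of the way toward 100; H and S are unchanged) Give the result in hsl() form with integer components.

L moves 8% from 78 toward 100: 78 + 1.76 = 79.76 → 80.
H and S are unchanged.

hsl(195, 73%, 80%)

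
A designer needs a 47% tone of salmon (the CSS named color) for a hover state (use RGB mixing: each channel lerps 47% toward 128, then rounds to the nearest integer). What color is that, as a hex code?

#c18079

CSS salmon is rgb(250, 128, 114).
Lerp each channel 47% toward 128:
  R: 250 + 0.47×(128−250) = 250 − 57.34 = 192.66 → 193
  G: 128 + 0.47×(128−128) = 128 + 0 = 128 → 128
  B: 114 + 6.58 = 120.58 → 121
rgb(193, 128, 121) = #c18079.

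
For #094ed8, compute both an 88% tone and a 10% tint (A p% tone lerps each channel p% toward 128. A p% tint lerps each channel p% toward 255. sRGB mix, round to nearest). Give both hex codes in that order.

#727a8b, #2260dc

#094ed8 is rgb(9, 78, 216).
88% tone:
  R: 9 + 0.88×(128−9) = 9 + 104.72 = 113.72 → 114
  G: 78 + 0.88×(128−78) = 78 + 44 = 122 → 122
  B: 216 − 77.44 = 138.56 → 139
  → #727a8b
10% tint:
  R: 9 + 0.1×(255−9) = 9 + 24.6 = 33.6 → 34
  G: 78 + 0.1×(255−78) = 78 + 17.7 = 95.7 → 96
  B: 216 + 0.1×(255−216) = 216 + 3.9 = 219.9 → 220
  → #2260dc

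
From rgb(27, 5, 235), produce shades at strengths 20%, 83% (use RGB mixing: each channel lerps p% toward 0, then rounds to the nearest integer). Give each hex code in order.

20%: (27 − 5.4 = 21.6→22, 5 − 1 = 4→4, 235 − 47 = 188→188) → #1604BC
83%: (27 − 22.41 = 4.59→5, 5 − 4.15 = 0.85→1, 235 − 195.05 = 39.95→40) → #050128

#1604BC, #050128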